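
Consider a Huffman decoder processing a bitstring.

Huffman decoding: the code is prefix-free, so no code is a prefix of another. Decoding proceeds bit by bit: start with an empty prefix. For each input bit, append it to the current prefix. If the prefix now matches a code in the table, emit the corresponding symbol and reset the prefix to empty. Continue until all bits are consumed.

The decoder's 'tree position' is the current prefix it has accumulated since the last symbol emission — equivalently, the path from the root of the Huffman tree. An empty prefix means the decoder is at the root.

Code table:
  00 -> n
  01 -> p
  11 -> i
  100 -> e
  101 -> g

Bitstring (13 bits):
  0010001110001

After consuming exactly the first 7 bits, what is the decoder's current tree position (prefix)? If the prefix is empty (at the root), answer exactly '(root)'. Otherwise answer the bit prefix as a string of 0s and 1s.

Answer: (root)

Derivation:
Bit 0: prefix='0' (no match yet)
Bit 1: prefix='00' -> emit 'n', reset
Bit 2: prefix='1' (no match yet)
Bit 3: prefix='10' (no match yet)
Bit 4: prefix='100' -> emit 'e', reset
Bit 5: prefix='0' (no match yet)
Bit 6: prefix='01' -> emit 'p', reset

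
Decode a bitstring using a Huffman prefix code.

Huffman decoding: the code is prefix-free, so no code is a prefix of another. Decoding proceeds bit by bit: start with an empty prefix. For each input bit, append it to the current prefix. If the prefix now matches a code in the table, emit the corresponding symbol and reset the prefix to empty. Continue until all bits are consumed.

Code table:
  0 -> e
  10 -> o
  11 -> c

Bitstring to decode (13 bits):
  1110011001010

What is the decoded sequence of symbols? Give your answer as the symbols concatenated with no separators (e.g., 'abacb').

Answer: coeceeoo

Derivation:
Bit 0: prefix='1' (no match yet)
Bit 1: prefix='11' -> emit 'c', reset
Bit 2: prefix='1' (no match yet)
Bit 3: prefix='10' -> emit 'o', reset
Bit 4: prefix='0' -> emit 'e', reset
Bit 5: prefix='1' (no match yet)
Bit 6: prefix='11' -> emit 'c', reset
Bit 7: prefix='0' -> emit 'e', reset
Bit 8: prefix='0' -> emit 'e', reset
Bit 9: prefix='1' (no match yet)
Bit 10: prefix='10' -> emit 'o', reset
Bit 11: prefix='1' (no match yet)
Bit 12: prefix='10' -> emit 'o', reset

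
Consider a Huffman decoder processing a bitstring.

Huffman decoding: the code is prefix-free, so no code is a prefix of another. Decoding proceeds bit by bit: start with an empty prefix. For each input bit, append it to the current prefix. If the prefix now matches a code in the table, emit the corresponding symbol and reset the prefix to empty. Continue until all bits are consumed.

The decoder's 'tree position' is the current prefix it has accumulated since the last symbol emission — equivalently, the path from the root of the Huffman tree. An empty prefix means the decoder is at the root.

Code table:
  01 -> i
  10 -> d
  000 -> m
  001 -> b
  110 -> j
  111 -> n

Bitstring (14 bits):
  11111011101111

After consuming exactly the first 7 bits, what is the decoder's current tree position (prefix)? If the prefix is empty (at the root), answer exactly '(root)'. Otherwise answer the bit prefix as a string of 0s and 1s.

Bit 0: prefix='1' (no match yet)
Bit 1: prefix='11' (no match yet)
Bit 2: prefix='111' -> emit 'n', reset
Bit 3: prefix='1' (no match yet)
Bit 4: prefix='11' (no match yet)
Bit 5: prefix='110' -> emit 'j', reset
Bit 6: prefix='1' (no match yet)

Answer: 1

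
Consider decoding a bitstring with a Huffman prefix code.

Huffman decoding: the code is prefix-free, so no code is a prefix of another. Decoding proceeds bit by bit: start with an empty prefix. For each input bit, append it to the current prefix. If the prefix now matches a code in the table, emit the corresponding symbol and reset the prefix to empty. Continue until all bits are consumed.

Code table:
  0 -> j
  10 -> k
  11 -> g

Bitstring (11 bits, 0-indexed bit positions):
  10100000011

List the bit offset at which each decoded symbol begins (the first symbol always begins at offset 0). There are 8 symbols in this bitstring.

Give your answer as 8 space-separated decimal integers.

Answer: 0 2 4 5 6 7 8 9

Derivation:
Bit 0: prefix='1' (no match yet)
Bit 1: prefix='10' -> emit 'k', reset
Bit 2: prefix='1' (no match yet)
Bit 3: prefix='10' -> emit 'k', reset
Bit 4: prefix='0' -> emit 'j', reset
Bit 5: prefix='0' -> emit 'j', reset
Bit 6: prefix='0' -> emit 'j', reset
Bit 7: prefix='0' -> emit 'j', reset
Bit 8: prefix='0' -> emit 'j', reset
Bit 9: prefix='1' (no match yet)
Bit 10: prefix='11' -> emit 'g', reset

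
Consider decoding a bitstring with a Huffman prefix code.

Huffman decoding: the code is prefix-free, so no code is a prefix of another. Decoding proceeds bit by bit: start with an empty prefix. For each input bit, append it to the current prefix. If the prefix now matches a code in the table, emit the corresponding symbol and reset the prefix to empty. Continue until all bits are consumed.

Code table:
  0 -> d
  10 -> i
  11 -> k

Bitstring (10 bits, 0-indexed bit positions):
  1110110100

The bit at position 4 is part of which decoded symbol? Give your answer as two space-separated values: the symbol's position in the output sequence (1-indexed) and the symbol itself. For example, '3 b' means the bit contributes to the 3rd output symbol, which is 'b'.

Bit 0: prefix='1' (no match yet)
Bit 1: prefix='11' -> emit 'k', reset
Bit 2: prefix='1' (no match yet)
Bit 3: prefix='10' -> emit 'i', reset
Bit 4: prefix='1' (no match yet)
Bit 5: prefix='11' -> emit 'k', reset
Bit 6: prefix='0' -> emit 'd', reset
Bit 7: prefix='1' (no match yet)
Bit 8: prefix='10' -> emit 'i', reset

Answer: 3 k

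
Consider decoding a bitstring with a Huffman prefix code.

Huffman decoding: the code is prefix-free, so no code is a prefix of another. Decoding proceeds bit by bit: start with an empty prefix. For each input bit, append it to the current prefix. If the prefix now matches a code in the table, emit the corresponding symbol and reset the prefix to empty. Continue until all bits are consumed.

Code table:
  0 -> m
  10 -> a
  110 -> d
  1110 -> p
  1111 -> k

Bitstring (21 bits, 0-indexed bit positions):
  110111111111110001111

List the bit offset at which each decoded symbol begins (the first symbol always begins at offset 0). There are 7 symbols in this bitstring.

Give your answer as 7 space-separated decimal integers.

Answer: 0 3 7 11 15 16 17

Derivation:
Bit 0: prefix='1' (no match yet)
Bit 1: prefix='11' (no match yet)
Bit 2: prefix='110' -> emit 'd', reset
Bit 3: prefix='1' (no match yet)
Bit 4: prefix='11' (no match yet)
Bit 5: prefix='111' (no match yet)
Bit 6: prefix='1111' -> emit 'k', reset
Bit 7: prefix='1' (no match yet)
Bit 8: prefix='11' (no match yet)
Bit 9: prefix='111' (no match yet)
Bit 10: prefix='1111' -> emit 'k', reset
Bit 11: prefix='1' (no match yet)
Bit 12: prefix='11' (no match yet)
Bit 13: prefix='111' (no match yet)
Bit 14: prefix='1110' -> emit 'p', reset
Bit 15: prefix='0' -> emit 'm', reset
Bit 16: prefix='0' -> emit 'm', reset
Bit 17: prefix='1' (no match yet)
Bit 18: prefix='11' (no match yet)
Bit 19: prefix='111' (no match yet)
Bit 20: prefix='1111' -> emit 'k', reset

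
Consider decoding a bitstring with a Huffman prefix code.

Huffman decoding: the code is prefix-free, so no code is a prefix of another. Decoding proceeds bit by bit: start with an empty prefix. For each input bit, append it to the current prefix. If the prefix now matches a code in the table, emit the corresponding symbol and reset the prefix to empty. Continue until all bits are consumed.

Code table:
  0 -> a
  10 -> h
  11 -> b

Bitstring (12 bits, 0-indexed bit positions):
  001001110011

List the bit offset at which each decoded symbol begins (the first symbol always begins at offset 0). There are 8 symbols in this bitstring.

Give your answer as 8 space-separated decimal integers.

Answer: 0 1 2 4 5 7 9 10

Derivation:
Bit 0: prefix='0' -> emit 'a', reset
Bit 1: prefix='0' -> emit 'a', reset
Bit 2: prefix='1' (no match yet)
Bit 3: prefix='10' -> emit 'h', reset
Bit 4: prefix='0' -> emit 'a', reset
Bit 5: prefix='1' (no match yet)
Bit 6: prefix='11' -> emit 'b', reset
Bit 7: prefix='1' (no match yet)
Bit 8: prefix='10' -> emit 'h', reset
Bit 9: prefix='0' -> emit 'a', reset
Bit 10: prefix='1' (no match yet)
Bit 11: prefix='11' -> emit 'b', reset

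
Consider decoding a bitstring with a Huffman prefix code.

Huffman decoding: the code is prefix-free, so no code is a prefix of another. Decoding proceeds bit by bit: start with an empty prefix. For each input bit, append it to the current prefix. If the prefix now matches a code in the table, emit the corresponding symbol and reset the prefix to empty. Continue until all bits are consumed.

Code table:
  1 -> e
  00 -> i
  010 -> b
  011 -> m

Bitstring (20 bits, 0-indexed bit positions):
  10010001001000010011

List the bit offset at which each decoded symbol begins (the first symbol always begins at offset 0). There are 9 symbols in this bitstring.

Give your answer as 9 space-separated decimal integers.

Bit 0: prefix='1' -> emit 'e', reset
Bit 1: prefix='0' (no match yet)
Bit 2: prefix='00' -> emit 'i', reset
Bit 3: prefix='1' -> emit 'e', reset
Bit 4: prefix='0' (no match yet)
Bit 5: prefix='00' -> emit 'i', reset
Bit 6: prefix='0' (no match yet)
Bit 7: prefix='01' (no match yet)
Bit 8: prefix='010' -> emit 'b', reset
Bit 9: prefix='0' (no match yet)
Bit 10: prefix='01' (no match yet)
Bit 11: prefix='010' -> emit 'b', reset
Bit 12: prefix='0' (no match yet)
Bit 13: prefix='00' -> emit 'i', reset
Bit 14: prefix='0' (no match yet)
Bit 15: prefix='01' (no match yet)
Bit 16: prefix='010' -> emit 'b', reset
Bit 17: prefix='0' (no match yet)
Bit 18: prefix='01' (no match yet)
Bit 19: prefix='011' -> emit 'm', reset

Answer: 0 1 3 4 6 9 12 14 17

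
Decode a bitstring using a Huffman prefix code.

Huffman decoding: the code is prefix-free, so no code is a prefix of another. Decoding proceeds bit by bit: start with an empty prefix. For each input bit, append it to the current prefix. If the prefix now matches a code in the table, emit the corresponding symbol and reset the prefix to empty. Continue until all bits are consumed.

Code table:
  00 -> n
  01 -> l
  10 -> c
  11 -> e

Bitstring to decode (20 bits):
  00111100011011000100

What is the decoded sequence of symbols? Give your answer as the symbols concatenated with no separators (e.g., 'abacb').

Answer: neenlcenln

Derivation:
Bit 0: prefix='0' (no match yet)
Bit 1: prefix='00' -> emit 'n', reset
Bit 2: prefix='1' (no match yet)
Bit 3: prefix='11' -> emit 'e', reset
Bit 4: prefix='1' (no match yet)
Bit 5: prefix='11' -> emit 'e', reset
Bit 6: prefix='0' (no match yet)
Bit 7: prefix='00' -> emit 'n', reset
Bit 8: prefix='0' (no match yet)
Bit 9: prefix='01' -> emit 'l', reset
Bit 10: prefix='1' (no match yet)
Bit 11: prefix='10' -> emit 'c', reset
Bit 12: prefix='1' (no match yet)
Bit 13: prefix='11' -> emit 'e', reset
Bit 14: prefix='0' (no match yet)
Bit 15: prefix='00' -> emit 'n', reset
Bit 16: prefix='0' (no match yet)
Bit 17: prefix='01' -> emit 'l', reset
Bit 18: prefix='0' (no match yet)
Bit 19: prefix='00' -> emit 'n', reset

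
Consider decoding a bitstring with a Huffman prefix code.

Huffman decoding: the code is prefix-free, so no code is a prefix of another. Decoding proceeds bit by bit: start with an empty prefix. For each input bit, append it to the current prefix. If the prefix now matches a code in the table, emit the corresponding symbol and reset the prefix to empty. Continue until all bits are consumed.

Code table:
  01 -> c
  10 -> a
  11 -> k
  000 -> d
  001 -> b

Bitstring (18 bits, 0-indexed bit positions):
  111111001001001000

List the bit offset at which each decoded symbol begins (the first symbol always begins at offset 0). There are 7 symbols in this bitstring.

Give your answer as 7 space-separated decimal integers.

Answer: 0 2 4 6 9 12 15

Derivation:
Bit 0: prefix='1' (no match yet)
Bit 1: prefix='11' -> emit 'k', reset
Bit 2: prefix='1' (no match yet)
Bit 3: prefix='11' -> emit 'k', reset
Bit 4: prefix='1' (no match yet)
Bit 5: prefix='11' -> emit 'k', reset
Bit 6: prefix='0' (no match yet)
Bit 7: prefix='00' (no match yet)
Bit 8: prefix='001' -> emit 'b', reset
Bit 9: prefix='0' (no match yet)
Bit 10: prefix='00' (no match yet)
Bit 11: prefix='001' -> emit 'b', reset
Bit 12: prefix='0' (no match yet)
Bit 13: prefix='00' (no match yet)
Bit 14: prefix='001' -> emit 'b', reset
Bit 15: prefix='0' (no match yet)
Bit 16: prefix='00' (no match yet)
Bit 17: prefix='000' -> emit 'd', reset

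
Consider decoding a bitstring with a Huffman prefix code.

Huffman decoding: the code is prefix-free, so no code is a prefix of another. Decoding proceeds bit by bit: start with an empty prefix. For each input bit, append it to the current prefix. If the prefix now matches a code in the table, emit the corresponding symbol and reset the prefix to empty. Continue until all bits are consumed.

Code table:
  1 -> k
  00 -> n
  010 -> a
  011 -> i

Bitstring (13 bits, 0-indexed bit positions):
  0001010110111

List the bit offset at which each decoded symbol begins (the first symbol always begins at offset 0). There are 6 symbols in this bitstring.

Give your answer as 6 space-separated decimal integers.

Answer: 0 2 5 6 9 12

Derivation:
Bit 0: prefix='0' (no match yet)
Bit 1: prefix='00' -> emit 'n', reset
Bit 2: prefix='0' (no match yet)
Bit 3: prefix='01' (no match yet)
Bit 4: prefix='010' -> emit 'a', reset
Bit 5: prefix='1' -> emit 'k', reset
Bit 6: prefix='0' (no match yet)
Bit 7: prefix='01' (no match yet)
Bit 8: prefix='011' -> emit 'i', reset
Bit 9: prefix='0' (no match yet)
Bit 10: prefix='01' (no match yet)
Bit 11: prefix='011' -> emit 'i', reset
Bit 12: prefix='1' -> emit 'k', reset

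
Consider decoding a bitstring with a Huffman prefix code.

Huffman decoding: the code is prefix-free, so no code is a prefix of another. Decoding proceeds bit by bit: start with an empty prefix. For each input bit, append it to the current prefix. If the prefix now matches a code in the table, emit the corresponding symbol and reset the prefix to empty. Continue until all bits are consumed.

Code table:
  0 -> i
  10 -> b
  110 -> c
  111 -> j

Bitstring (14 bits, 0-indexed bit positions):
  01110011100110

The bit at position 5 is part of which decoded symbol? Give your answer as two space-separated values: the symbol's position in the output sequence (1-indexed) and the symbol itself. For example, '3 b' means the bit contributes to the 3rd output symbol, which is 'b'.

Answer: 4 i

Derivation:
Bit 0: prefix='0' -> emit 'i', reset
Bit 1: prefix='1' (no match yet)
Bit 2: prefix='11' (no match yet)
Bit 3: prefix='111' -> emit 'j', reset
Bit 4: prefix='0' -> emit 'i', reset
Bit 5: prefix='0' -> emit 'i', reset
Bit 6: prefix='1' (no match yet)
Bit 7: prefix='11' (no match yet)
Bit 8: prefix='111' -> emit 'j', reset
Bit 9: prefix='0' -> emit 'i', reset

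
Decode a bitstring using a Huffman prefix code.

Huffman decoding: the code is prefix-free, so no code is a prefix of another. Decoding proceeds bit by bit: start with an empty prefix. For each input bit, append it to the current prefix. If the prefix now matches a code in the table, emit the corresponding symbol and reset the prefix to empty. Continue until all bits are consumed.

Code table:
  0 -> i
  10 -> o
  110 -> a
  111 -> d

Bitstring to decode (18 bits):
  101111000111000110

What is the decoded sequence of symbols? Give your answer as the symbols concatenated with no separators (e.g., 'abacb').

Answer: odoiidiiia

Derivation:
Bit 0: prefix='1' (no match yet)
Bit 1: prefix='10' -> emit 'o', reset
Bit 2: prefix='1' (no match yet)
Bit 3: prefix='11' (no match yet)
Bit 4: prefix='111' -> emit 'd', reset
Bit 5: prefix='1' (no match yet)
Bit 6: prefix='10' -> emit 'o', reset
Bit 7: prefix='0' -> emit 'i', reset
Bit 8: prefix='0' -> emit 'i', reset
Bit 9: prefix='1' (no match yet)
Bit 10: prefix='11' (no match yet)
Bit 11: prefix='111' -> emit 'd', reset
Bit 12: prefix='0' -> emit 'i', reset
Bit 13: prefix='0' -> emit 'i', reset
Bit 14: prefix='0' -> emit 'i', reset
Bit 15: prefix='1' (no match yet)
Bit 16: prefix='11' (no match yet)
Bit 17: prefix='110' -> emit 'a', reset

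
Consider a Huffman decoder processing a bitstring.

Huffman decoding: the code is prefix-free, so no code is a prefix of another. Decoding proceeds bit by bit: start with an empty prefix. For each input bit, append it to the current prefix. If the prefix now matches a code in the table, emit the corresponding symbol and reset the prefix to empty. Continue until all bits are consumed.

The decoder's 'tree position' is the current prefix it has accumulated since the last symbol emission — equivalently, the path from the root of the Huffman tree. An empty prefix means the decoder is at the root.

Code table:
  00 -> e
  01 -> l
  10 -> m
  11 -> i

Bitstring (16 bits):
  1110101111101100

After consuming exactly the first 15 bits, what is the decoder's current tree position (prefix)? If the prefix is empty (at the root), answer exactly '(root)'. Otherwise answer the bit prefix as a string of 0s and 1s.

Answer: 0

Derivation:
Bit 0: prefix='1' (no match yet)
Bit 1: prefix='11' -> emit 'i', reset
Bit 2: prefix='1' (no match yet)
Bit 3: prefix='10' -> emit 'm', reset
Bit 4: prefix='1' (no match yet)
Bit 5: prefix='10' -> emit 'm', reset
Bit 6: prefix='1' (no match yet)
Bit 7: prefix='11' -> emit 'i', reset
Bit 8: prefix='1' (no match yet)
Bit 9: prefix='11' -> emit 'i', reset
Bit 10: prefix='1' (no match yet)
Bit 11: prefix='10' -> emit 'm', reset
Bit 12: prefix='1' (no match yet)
Bit 13: prefix='11' -> emit 'i', reset
Bit 14: prefix='0' (no match yet)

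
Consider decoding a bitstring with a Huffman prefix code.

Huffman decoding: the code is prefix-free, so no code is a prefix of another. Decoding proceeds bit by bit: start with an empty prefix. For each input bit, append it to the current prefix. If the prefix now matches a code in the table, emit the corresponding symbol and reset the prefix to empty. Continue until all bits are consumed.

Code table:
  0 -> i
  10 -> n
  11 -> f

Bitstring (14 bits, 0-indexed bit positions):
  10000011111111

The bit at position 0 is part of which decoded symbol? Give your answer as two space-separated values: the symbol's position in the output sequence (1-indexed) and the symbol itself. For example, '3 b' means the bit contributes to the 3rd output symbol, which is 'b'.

Answer: 1 n

Derivation:
Bit 0: prefix='1' (no match yet)
Bit 1: prefix='10' -> emit 'n', reset
Bit 2: prefix='0' -> emit 'i', reset
Bit 3: prefix='0' -> emit 'i', reset
Bit 4: prefix='0' -> emit 'i', reset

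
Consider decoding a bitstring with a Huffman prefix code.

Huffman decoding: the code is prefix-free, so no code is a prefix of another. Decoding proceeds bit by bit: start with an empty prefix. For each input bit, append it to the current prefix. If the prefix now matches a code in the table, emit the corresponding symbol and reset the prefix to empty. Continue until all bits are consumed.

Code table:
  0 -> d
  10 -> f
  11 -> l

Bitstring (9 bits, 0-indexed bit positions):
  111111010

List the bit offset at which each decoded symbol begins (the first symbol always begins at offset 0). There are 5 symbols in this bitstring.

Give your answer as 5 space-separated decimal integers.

Answer: 0 2 4 6 7

Derivation:
Bit 0: prefix='1' (no match yet)
Bit 1: prefix='11' -> emit 'l', reset
Bit 2: prefix='1' (no match yet)
Bit 3: prefix='11' -> emit 'l', reset
Bit 4: prefix='1' (no match yet)
Bit 5: prefix='11' -> emit 'l', reset
Bit 6: prefix='0' -> emit 'd', reset
Bit 7: prefix='1' (no match yet)
Bit 8: prefix='10' -> emit 'f', reset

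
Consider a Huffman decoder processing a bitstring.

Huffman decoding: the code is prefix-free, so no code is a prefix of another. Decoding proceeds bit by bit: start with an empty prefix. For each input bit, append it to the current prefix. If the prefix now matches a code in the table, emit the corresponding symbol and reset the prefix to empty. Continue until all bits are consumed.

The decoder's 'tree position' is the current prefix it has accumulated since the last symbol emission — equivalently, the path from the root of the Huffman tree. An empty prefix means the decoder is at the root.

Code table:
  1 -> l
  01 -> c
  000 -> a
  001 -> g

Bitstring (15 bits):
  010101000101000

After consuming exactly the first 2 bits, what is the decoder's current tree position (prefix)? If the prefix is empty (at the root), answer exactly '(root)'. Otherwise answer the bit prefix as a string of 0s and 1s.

Bit 0: prefix='0' (no match yet)
Bit 1: prefix='01' -> emit 'c', reset

Answer: (root)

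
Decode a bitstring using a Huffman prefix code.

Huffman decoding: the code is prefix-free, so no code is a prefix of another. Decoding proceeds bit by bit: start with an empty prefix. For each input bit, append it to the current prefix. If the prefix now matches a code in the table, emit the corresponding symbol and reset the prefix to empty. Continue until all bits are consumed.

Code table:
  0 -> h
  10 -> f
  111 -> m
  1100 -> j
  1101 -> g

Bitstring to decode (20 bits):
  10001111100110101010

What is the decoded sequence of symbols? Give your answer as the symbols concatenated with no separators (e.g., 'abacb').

Answer: fhhmjghff

Derivation:
Bit 0: prefix='1' (no match yet)
Bit 1: prefix='10' -> emit 'f', reset
Bit 2: prefix='0' -> emit 'h', reset
Bit 3: prefix='0' -> emit 'h', reset
Bit 4: prefix='1' (no match yet)
Bit 5: prefix='11' (no match yet)
Bit 6: prefix='111' -> emit 'm', reset
Bit 7: prefix='1' (no match yet)
Bit 8: prefix='11' (no match yet)
Bit 9: prefix='110' (no match yet)
Bit 10: prefix='1100' -> emit 'j', reset
Bit 11: prefix='1' (no match yet)
Bit 12: prefix='11' (no match yet)
Bit 13: prefix='110' (no match yet)
Bit 14: prefix='1101' -> emit 'g', reset
Bit 15: prefix='0' -> emit 'h', reset
Bit 16: prefix='1' (no match yet)
Bit 17: prefix='10' -> emit 'f', reset
Bit 18: prefix='1' (no match yet)
Bit 19: prefix='10' -> emit 'f', reset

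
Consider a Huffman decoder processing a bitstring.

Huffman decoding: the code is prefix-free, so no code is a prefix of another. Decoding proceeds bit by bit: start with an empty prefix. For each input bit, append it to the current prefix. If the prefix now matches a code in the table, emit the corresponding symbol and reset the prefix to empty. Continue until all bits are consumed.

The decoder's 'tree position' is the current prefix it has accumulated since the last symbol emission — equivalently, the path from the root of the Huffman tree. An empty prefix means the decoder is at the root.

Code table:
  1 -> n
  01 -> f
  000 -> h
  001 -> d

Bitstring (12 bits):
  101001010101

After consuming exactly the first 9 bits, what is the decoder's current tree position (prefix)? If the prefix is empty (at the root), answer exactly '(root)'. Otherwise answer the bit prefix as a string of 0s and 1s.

Bit 0: prefix='1' -> emit 'n', reset
Bit 1: prefix='0' (no match yet)
Bit 2: prefix='01' -> emit 'f', reset
Bit 3: prefix='0' (no match yet)
Bit 4: prefix='00' (no match yet)
Bit 5: prefix='001' -> emit 'd', reset
Bit 6: prefix='0' (no match yet)
Bit 7: prefix='01' -> emit 'f', reset
Bit 8: prefix='0' (no match yet)

Answer: 0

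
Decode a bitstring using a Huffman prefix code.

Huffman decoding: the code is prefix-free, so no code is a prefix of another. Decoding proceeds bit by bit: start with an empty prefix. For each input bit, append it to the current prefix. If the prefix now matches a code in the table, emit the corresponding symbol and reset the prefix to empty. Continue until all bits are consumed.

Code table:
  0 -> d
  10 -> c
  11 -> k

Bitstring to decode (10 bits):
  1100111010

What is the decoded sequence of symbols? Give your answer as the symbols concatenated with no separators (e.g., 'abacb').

Bit 0: prefix='1' (no match yet)
Bit 1: prefix='11' -> emit 'k', reset
Bit 2: prefix='0' -> emit 'd', reset
Bit 3: prefix='0' -> emit 'd', reset
Bit 4: prefix='1' (no match yet)
Bit 5: prefix='11' -> emit 'k', reset
Bit 6: prefix='1' (no match yet)
Bit 7: prefix='10' -> emit 'c', reset
Bit 8: prefix='1' (no match yet)
Bit 9: prefix='10' -> emit 'c', reset

Answer: kddkcc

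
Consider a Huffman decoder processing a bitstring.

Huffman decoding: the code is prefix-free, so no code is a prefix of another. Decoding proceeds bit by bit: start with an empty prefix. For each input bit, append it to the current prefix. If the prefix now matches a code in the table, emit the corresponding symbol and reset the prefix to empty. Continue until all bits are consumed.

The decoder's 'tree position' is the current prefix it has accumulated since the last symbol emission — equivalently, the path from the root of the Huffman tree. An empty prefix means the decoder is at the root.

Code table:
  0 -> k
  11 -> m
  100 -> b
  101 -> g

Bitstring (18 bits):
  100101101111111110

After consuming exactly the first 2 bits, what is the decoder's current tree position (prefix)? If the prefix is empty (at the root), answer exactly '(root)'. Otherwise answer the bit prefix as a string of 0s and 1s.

Bit 0: prefix='1' (no match yet)
Bit 1: prefix='10' (no match yet)

Answer: 10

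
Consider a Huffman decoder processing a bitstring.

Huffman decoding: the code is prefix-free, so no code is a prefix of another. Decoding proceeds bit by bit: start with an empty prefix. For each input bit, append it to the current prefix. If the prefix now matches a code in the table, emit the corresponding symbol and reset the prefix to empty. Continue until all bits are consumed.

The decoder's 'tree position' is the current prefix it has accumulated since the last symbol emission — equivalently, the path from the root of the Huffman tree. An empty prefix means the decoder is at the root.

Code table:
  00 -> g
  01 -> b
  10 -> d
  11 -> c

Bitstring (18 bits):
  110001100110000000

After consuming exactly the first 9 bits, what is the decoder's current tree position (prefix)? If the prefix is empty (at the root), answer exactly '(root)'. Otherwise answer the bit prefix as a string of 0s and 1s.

Answer: 0

Derivation:
Bit 0: prefix='1' (no match yet)
Bit 1: prefix='11' -> emit 'c', reset
Bit 2: prefix='0' (no match yet)
Bit 3: prefix='00' -> emit 'g', reset
Bit 4: prefix='0' (no match yet)
Bit 5: prefix='01' -> emit 'b', reset
Bit 6: prefix='1' (no match yet)
Bit 7: prefix='10' -> emit 'd', reset
Bit 8: prefix='0' (no match yet)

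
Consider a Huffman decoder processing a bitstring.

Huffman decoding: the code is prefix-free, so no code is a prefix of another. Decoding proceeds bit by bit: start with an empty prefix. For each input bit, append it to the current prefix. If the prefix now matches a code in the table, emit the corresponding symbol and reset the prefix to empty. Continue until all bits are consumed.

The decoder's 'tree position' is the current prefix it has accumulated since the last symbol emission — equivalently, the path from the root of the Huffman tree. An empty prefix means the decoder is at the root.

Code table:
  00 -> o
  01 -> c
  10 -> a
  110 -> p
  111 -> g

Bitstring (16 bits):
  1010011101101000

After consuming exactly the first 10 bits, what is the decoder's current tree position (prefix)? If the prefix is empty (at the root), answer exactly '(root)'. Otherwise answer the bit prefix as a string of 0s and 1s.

Bit 0: prefix='1' (no match yet)
Bit 1: prefix='10' -> emit 'a', reset
Bit 2: prefix='1' (no match yet)
Bit 3: prefix='10' -> emit 'a', reset
Bit 4: prefix='0' (no match yet)
Bit 5: prefix='01' -> emit 'c', reset
Bit 6: prefix='1' (no match yet)
Bit 7: prefix='11' (no match yet)
Bit 8: prefix='110' -> emit 'p', reset
Bit 9: prefix='1' (no match yet)

Answer: 1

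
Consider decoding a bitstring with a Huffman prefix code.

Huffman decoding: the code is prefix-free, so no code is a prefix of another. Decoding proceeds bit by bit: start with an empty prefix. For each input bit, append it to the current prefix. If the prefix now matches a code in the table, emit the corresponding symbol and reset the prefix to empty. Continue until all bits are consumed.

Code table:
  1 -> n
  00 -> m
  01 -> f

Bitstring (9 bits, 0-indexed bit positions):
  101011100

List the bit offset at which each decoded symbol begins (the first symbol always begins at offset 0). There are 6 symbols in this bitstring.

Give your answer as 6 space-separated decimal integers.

Bit 0: prefix='1' -> emit 'n', reset
Bit 1: prefix='0' (no match yet)
Bit 2: prefix='01' -> emit 'f', reset
Bit 3: prefix='0' (no match yet)
Bit 4: prefix='01' -> emit 'f', reset
Bit 5: prefix='1' -> emit 'n', reset
Bit 6: prefix='1' -> emit 'n', reset
Bit 7: prefix='0' (no match yet)
Bit 8: prefix='00' -> emit 'm', reset

Answer: 0 1 3 5 6 7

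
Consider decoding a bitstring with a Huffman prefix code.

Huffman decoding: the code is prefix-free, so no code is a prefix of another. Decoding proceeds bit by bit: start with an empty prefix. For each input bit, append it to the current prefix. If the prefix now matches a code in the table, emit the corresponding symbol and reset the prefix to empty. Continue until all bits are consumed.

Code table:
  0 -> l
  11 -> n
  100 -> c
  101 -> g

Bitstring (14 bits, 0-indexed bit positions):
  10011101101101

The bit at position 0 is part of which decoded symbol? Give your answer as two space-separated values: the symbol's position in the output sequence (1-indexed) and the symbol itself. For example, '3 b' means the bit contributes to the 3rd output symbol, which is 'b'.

Bit 0: prefix='1' (no match yet)
Bit 1: prefix='10' (no match yet)
Bit 2: prefix='100' -> emit 'c', reset
Bit 3: prefix='1' (no match yet)
Bit 4: prefix='11' -> emit 'n', reset

Answer: 1 c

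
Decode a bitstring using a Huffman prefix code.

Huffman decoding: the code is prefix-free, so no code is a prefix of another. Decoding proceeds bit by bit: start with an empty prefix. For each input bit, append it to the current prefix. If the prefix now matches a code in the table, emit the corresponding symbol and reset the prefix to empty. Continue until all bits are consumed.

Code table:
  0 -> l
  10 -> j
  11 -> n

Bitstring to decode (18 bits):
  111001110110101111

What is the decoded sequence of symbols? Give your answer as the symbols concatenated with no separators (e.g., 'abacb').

Answer: njlnjnljnn

Derivation:
Bit 0: prefix='1' (no match yet)
Bit 1: prefix='11' -> emit 'n', reset
Bit 2: prefix='1' (no match yet)
Bit 3: prefix='10' -> emit 'j', reset
Bit 4: prefix='0' -> emit 'l', reset
Bit 5: prefix='1' (no match yet)
Bit 6: prefix='11' -> emit 'n', reset
Bit 7: prefix='1' (no match yet)
Bit 8: prefix='10' -> emit 'j', reset
Bit 9: prefix='1' (no match yet)
Bit 10: prefix='11' -> emit 'n', reset
Bit 11: prefix='0' -> emit 'l', reset
Bit 12: prefix='1' (no match yet)
Bit 13: prefix='10' -> emit 'j', reset
Bit 14: prefix='1' (no match yet)
Bit 15: prefix='11' -> emit 'n', reset
Bit 16: prefix='1' (no match yet)
Bit 17: prefix='11' -> emit 'n', reset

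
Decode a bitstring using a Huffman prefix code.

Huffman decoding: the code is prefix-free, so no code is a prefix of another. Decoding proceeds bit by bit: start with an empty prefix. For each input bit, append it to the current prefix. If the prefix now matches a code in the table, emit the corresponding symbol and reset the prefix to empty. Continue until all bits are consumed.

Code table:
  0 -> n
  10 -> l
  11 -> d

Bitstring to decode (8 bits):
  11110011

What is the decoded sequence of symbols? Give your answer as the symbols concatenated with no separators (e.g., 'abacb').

Bit 0: prefix='1' (no match yet)
Bit 1: prefix='11' -> emit 'd', reset
Bit 2: prefix='1' (no match yet)
Bit 3: prefix='11' -> emit 'd', reset
Bit 4: prefix='0' -> emit 'n', reset
Bit 5: prefix='0' -> emit 'n', reset
Bit 6: prefix='1' (no match yet)
Bit 7: prefix='11' -> emit 'd', reset

Answer: ddnnd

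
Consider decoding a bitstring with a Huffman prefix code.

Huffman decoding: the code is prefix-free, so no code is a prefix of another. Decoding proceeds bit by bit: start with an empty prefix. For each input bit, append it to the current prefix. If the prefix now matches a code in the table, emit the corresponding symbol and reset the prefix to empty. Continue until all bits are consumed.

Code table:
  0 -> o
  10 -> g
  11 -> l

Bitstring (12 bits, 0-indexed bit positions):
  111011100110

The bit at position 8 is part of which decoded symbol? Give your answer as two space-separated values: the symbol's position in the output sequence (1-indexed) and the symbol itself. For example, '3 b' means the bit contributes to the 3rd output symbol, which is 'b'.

Bit 0: prefix='1' (no match yet)
Bit 1: prefix='11' -> emit 'l', reset
Bit 2: prefix='1' (no match yet)
Bit 3: prefix='10' -> emit 'g', reset
Bit 4: prefix='1' (no match yet)
Bit 5: prefix='11' -> emit 'l', reset
Bit 6: prefix='1' (no match yet)
Bit 7: prefix='10' -> emit 'g', reset
Bit 8: prefix='0' -> emit 'o', reset
Bit 9: prefix='1' (no match yet)
Bit 10: prefix='11' -> emit 'l', reset
Bit 11: prefix='0' -> emit 'o', reset

Answer: 5 o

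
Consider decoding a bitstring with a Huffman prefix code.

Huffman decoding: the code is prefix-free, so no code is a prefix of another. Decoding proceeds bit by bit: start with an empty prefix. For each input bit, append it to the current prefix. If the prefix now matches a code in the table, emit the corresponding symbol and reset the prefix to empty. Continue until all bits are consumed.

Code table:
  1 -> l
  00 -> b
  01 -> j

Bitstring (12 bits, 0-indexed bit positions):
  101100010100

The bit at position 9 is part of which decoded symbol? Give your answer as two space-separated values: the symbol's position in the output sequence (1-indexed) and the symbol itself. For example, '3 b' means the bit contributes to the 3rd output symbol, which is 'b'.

Bit 0: prefix='1' -> emit 'l', reset
Bit 1: prefix='0' (no match yet)
Bit 2: prefix='01' -> emit 'j', reset
Bit 3: prefix='1' -> emit 'l', reset
Bit 4: prefix='0' (no match yet)
Bit 5: prefix='00' -> emit 'b', reset
Bit 6: prefix='0' (no match yet)
Bit 7: prefix='01' -> emit 'j', reset
Bit 8: prefix='0' (no match yet)
Bit 9: prefix='01' -> emit 'j', reset
Bit 10: prefix='0' (no match yet)
Bit 11: prefix='00' -> emit 'b', reset

Answer: 6 j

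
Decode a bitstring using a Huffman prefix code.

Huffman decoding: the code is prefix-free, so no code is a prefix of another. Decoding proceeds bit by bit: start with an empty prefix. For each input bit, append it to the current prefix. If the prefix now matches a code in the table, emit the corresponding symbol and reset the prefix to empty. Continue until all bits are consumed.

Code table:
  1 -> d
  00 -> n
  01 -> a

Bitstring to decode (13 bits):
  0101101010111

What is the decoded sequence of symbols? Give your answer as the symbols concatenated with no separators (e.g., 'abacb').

Answer: aadaaadd

Derivation:
Bit 0: prefix='0' (no match yet)
Bit 1: prefix='01' -> emit 'a', reset
Bit 2: prefix='0' (no match yet)
Bit 3: prefix='01' -> emit 'a', reset
Bit 4: prefix='1' -> emit 'd', reset
Bit 5: prefix='0' (no match yet)
Bit 6: prefix='01' -> emit 'a', reset
Bit 7: prefix='0' (no match yet)
Bit 8: prefix='01' -> emit 'a', reset
Bit 9: prefix='0' (no match yet)
Bit 10: prefix='01' -> emit 'a', reset
Bit 11: prefix='1' -> emit 'd', reset
Bit 12: prefix='1' -> emit 'd', reset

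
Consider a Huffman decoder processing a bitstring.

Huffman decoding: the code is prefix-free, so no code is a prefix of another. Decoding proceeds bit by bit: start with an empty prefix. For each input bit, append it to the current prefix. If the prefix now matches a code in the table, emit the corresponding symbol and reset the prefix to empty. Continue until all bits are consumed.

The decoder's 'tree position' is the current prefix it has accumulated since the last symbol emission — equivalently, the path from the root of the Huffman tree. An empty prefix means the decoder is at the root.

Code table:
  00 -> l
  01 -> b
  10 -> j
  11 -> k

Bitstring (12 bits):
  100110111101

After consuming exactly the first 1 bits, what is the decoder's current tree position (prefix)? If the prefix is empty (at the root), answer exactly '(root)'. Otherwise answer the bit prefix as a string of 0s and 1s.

Answer: 1

Derivation:
Bit 0: prefix='1' (no match yet)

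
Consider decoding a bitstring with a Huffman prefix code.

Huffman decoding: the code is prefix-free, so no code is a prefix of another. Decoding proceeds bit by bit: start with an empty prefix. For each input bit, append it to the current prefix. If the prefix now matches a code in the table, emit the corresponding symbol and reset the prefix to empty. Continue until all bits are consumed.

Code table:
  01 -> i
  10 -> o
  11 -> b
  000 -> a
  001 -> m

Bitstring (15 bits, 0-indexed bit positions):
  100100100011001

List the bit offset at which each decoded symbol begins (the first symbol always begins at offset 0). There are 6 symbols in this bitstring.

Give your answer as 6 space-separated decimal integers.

Bit 0: prefix='1' (no match yet)
Bit 1: prefix='10' -> emit 'o', reset
Bit 2: prefix='0' (no match yet)
Bit 3: prefix='01' -> emit 'i', reset
Bit 4: prefix='0' (no match yet)
Bit 5: prefix='00' (no match yet)
Bit 6: prefix='001' -> emit 'm', reset
Bit 7: prefix='0' (no match yet)
Bit 8: prefix='00' (no match yet)
Bit 9: prefix='000' -> emit 'a', reset
Bit 10: prefix='1' (no match yet)
Bit 11: prefix='11' -> emit 'b', reset
Bit 12: prefix='0' (no match yet)
Bit 13: prefix='00' (no match yet)
Bit 14: prefix='001' -> emit 'm', reset

Answer: 0 2 4 7 10 12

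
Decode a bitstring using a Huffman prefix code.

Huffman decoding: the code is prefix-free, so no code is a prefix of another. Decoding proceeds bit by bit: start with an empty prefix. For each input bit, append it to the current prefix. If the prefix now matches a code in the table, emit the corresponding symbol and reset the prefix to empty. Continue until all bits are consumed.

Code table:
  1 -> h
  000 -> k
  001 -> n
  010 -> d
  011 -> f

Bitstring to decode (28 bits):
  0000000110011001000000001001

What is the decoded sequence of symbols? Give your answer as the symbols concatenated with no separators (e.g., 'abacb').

Answer: kkfnhnkknn

Derivation:
Bit 0: prefix='0' (no match yet)
Bit 1: prefix='00' (no match yet)
Bit 2: prefix='000' -> emit 'k', reset
Bit 3: prefix='0' (no match yet)
Bit 4: prefix='00' (no match yet)
Bit 5: prefix='000' -> emit 'k', reset
Bit 6: prefix='0' (no match yet)
Bit 7: prefix='01' (no match yet)
Bit 8: prefix='011' -> emit 'f', reset
Bit 9: prefix='0' (no match yet)
Bit 10: prefix='00' (no match yet)
Bit 11: prefix='001' -> emit 'n', reset
Bit 12: prefix='1' -> emit 'h', reset
Bit 13: prefix='0' (no match yet)
Bit 14: prefix='00' (no match yet)
Bit 15: prefix='001' -> emit 'n', reset
Bit 16: prefix='0' (no match yet)
Bit 17: prefix='00' (no match yet)
Bit 18: prefix='000' -> emit 'k', reset
Bit 19: prefix='0' (no match yet)
Bit 20: prefix='00' (no match yet)
Bit 21: prefix='000' -> emit 'k', reset
Bit 22: prefix='0' (no match yet)
Bit 23: prefix='00' (no match yet)
Bit 24: prefix='001' -> emit 'n', reset
Bit 25: prefix='0' (no match yet)
Bit 26: prefix='00' (no match yet)
Bit 27: prefix='001' -> emit 'n', reset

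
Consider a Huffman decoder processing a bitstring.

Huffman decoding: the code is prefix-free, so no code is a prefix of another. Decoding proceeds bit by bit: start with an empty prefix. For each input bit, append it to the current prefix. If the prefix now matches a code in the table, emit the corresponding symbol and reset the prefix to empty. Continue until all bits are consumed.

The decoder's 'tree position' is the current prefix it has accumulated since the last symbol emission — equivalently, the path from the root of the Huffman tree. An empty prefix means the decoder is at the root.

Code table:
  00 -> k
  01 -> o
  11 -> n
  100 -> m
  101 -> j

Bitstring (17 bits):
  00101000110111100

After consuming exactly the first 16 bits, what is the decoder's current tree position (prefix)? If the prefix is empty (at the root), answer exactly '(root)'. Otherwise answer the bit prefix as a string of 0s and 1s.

Bit 0: prefix='0' (no match yet)
Bit 1: prefix='00' -> emit 'k', reset
Bit 2: prefix='1' (no match yet)
Bit 3: prefix='10' (no match yet)
Bit 4: prefix='101' -> emit 'j', reset
Bit 5: prefix='0' (no match yet)
Bit 6: prefix='00' -> emit 'k', reset
Bit 7: prefix='0' (no match yet)
Bit 8: prefix='01' -> emit 'o', reset
Bit 9: prefix='1' (no match yet)
Bit 10: prefix='10' (no match yet)
Bit 11: prefix='101' -> emit 'j', reset
Bit 12: prefix='1' (no match yet)
Bit 13: prefix='11' -> emit 'n', reset
Bit 14: prefix='1' (no match yet)
Bit 15: prefix='10' (no match yet)

Answer: 10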